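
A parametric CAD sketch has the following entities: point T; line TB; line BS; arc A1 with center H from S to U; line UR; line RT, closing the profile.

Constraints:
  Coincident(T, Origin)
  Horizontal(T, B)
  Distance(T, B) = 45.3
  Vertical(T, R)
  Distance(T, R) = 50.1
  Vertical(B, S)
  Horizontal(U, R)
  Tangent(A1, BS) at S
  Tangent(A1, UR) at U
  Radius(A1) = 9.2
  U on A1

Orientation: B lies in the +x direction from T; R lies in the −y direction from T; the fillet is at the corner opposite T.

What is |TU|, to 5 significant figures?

61.751

The virtual corner opposite T is at (45.300, -50.100). Since A1 is tangent to BS there, HS ⟂ BS and A1 meets UR tangentially, so HU is at right angles to UR, with radius 9.2, so the center H sits 9.2 in from both sides at H = (36.100, -40.900). That places the tangent points at S = (45.300, -40.900) on BS and U = (36.100, -50.100) on UR. Then |TU| = |U − T| = 61.751.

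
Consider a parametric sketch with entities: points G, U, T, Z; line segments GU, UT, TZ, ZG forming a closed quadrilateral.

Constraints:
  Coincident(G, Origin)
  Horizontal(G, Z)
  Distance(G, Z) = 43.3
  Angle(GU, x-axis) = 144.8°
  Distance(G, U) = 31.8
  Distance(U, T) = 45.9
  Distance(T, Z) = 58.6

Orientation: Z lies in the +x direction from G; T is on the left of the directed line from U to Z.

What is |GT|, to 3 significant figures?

48.6

Checks: |UT| = 45.90 ✓; |TZ| = 58.60 ✓.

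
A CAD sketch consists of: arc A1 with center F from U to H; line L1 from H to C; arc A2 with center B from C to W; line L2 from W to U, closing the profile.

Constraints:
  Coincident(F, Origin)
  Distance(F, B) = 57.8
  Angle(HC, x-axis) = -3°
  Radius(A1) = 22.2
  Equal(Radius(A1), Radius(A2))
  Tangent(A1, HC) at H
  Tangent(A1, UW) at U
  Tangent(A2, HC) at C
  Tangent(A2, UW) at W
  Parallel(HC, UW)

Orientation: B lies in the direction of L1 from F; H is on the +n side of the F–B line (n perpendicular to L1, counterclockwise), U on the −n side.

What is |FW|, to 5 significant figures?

61.917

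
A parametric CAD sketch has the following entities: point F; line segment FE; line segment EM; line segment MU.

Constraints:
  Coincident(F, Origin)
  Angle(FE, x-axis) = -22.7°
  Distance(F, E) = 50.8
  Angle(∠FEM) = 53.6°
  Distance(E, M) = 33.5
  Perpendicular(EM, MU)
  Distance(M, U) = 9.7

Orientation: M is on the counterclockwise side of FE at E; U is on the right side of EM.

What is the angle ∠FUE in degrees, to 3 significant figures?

70.1°

F is at the origin; FE runs at -22.7° with length 50.8, so E = 50.8·(cos -22.7°, sin -22.7°) = (46.9, -19.6). ∠FEM = 53.6°, so EM runs at -22.7° + (180° − 53.6°) = 104° from the x-axis; with |EM| = 33.5, M = E + 33.5·(cos 104°, sin 104°) = (38.9, 12.9). EM ⟂ MU; with |MU| = 9.7 on the right of EM, U = M + 9.7·(0.972, 0.237) = (48.4, 15.2). Then cos ∠FUE = UF·UE / (|UF||UE|), giving 70.1°.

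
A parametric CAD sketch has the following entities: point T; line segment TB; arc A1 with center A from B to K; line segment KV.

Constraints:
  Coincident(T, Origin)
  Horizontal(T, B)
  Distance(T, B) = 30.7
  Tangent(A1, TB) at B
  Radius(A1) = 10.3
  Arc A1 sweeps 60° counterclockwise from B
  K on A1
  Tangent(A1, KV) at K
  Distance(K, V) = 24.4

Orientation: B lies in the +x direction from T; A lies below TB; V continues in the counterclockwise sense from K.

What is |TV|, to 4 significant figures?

27.97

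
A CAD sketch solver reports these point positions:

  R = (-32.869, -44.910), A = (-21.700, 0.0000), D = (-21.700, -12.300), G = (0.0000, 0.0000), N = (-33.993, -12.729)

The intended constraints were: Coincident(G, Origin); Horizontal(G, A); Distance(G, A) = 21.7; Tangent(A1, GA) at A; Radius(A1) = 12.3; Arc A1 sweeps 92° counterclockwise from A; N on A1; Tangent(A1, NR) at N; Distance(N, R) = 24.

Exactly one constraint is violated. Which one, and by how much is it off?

Distance(N, R) = 24 — off by 8.20.

G = (0.00, 0.00) ✓; G.y = 0.00, A.y = 0.00 ✓; |GA| = 21.70 ✓; ∠(DA, AG) = 90.00° ✓; |DA| = 12.30 ✓; bearing(D→N) − bearing(D→A) = 92.00° ✓; |DN| = 12.30 ✓; ∠(DN, NR) = 90.00° ✓; |NR| = 32.20 ✗.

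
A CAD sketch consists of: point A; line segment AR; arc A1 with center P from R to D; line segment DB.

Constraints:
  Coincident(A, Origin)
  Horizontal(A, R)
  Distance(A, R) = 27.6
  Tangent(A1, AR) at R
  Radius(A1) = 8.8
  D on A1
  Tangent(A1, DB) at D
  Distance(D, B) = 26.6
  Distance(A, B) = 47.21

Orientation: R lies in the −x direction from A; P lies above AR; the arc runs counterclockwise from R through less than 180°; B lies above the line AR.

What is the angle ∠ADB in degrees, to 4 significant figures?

144.5°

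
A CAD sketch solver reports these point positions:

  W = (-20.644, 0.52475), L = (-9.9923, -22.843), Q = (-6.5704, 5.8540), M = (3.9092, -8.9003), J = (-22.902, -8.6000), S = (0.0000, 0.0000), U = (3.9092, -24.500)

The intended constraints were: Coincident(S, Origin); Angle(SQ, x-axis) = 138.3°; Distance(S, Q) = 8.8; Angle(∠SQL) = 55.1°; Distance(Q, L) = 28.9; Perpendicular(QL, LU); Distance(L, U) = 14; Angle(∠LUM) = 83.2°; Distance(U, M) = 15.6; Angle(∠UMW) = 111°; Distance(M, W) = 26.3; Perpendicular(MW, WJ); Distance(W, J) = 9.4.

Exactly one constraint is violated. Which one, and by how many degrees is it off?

Perpendicular(MW, WJ) — off by 7.10°.

S = (0.00, 0.00) ✓; SQ at 138.3° ✓; |SQ| = 8.800 ✓; ∠SQL = 55.10° ✓; |QL| = 28.90 ✓; ∠(QL, LU) = 90.00° ✓; |LU| = 14.00 ✓; ∠LUM = 83.20° ✓; |UM| = 15.60 ✓; ∠UMW = 111.0° ✓; |MW| = 26.30 ✓; ∠(MW, WJ) = 97.10° ✗; |WJ| = 9.400 ✓.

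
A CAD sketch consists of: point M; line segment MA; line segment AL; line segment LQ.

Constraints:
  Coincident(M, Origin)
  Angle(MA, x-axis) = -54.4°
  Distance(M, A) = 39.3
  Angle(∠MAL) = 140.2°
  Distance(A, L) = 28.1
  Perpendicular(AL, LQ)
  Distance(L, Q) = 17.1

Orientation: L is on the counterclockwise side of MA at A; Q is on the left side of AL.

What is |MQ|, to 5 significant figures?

58.848

M is at the origin; MA runs at -54.4° with length 39.3, so A = 39.3·(cos -54.4°, sin -54.4°) = (22.877, -31.955). ∠MAL = 140.2°, so AL runs at -54.4° + (180° − 140.2°) = -14.600° from the x-axis; with |AL| = 28.1, L = A + 28.1·(cos -14.600°, sin -14.600°) = (50.070, -39.038). AL ⟂ LQ; with |LQ| = 17.1 on the left of AL, Q = L + 17.1·(0.25207, 0.96771) = (54.380, -22.490). Then |MQ| = |Q − M| = 58.848.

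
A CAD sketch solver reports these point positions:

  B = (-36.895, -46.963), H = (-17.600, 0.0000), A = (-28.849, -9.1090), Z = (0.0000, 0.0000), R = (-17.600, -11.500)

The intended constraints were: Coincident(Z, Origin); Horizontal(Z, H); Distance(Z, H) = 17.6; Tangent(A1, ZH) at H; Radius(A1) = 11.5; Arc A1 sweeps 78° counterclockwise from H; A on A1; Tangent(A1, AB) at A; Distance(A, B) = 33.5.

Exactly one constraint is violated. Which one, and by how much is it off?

Distance(A, B) = 33.5 — off by 5.20.

Z = (0.00, 0.00) ✓; Z.y = 0.00, H.y = 0.00 ✓; |ZH| = 17.60 ✓; ∠(RH, HZ) = 90.00° ✓; |RH| = 11.50 ✓; bearing(R→A) − bearing(R→H) = 78.00° ✓; |RA| = 11.50 ✓; ∠(RA, AB) = 90.00° ✓; |AB| = 38.70 ✗.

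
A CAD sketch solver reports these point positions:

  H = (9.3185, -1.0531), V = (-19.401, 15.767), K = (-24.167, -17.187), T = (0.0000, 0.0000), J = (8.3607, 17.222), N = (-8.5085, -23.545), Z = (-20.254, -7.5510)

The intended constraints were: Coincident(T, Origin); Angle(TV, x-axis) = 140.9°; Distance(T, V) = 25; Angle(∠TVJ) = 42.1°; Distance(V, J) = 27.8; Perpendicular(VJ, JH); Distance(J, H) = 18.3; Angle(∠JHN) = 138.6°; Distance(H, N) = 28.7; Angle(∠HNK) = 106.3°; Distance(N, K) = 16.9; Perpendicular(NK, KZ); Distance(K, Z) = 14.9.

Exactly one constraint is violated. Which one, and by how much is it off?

Distance(K, Z) = 14.9 — off by 4.50.

T = (0.00, 0.00) ✓; TV at 140.9° ✓; |TV| = 25.00 ✓; ∠TVJ = 42.10° ✓; |VJ| = 27.80 ✓; ∠(VJ, JH) = 90.00° ✓; |JH| = 18.30 ✓; ∠JHN = 138.6° ✓; |HN| = 28.70 ✓; ∠HNK = 106.3° ✓; |NK| = 16.90 ✓; ∠(NK, KZ) = 90.00° ✓; |KZ| = 10.40 ✗.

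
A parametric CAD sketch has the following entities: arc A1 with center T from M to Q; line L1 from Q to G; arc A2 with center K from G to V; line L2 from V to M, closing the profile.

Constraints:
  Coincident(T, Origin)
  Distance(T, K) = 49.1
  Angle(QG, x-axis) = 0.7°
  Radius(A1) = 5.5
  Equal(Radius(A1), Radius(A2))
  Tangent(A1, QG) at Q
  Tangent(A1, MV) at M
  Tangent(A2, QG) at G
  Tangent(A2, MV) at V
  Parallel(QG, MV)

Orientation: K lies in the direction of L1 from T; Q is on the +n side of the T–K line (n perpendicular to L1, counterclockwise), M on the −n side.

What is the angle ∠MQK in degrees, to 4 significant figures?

83.61°

The slot axis is L1's direction at 0.7°, so u = (cos 0.7°, sin 0.7°) = (0.9999, 0.01222) and n = (−sin 0.7°, cos 0.7°) = (-0.01222, 0.9999). T is at the origin and K lies 49.1 along u from T, so K = 49.1·u = (49.10, 0.5999). Tangency of A1 to both parallel lines with radius 5.5 puts Q and M at T ± 5.5·n: Q = (-0.06719, 5.500), M = (0.06719, -5.500). Then cos ∠MQK = QM·QK / (|QM||QK|), giving 83.61°.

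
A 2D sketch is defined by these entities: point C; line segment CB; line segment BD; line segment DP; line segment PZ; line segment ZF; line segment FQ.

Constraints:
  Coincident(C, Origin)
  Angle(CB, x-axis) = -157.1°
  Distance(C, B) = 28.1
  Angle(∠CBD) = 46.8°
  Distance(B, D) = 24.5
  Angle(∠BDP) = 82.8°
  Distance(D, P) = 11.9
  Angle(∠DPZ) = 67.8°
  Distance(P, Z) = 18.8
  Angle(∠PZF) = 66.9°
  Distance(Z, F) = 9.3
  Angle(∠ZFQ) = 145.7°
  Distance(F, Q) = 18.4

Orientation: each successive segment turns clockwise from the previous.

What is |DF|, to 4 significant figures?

10.94

C is at the origin; CB runs at -157.1° with length 28.1, so B = (-25.89, -10.93). ∠CBD = 46.8° gives BD at 69.70° from the x-axis; with |BD| = 24.5, D = (-17.39, 12.04). ∠BDP = 82.8° gives DP at -27.50° from the x-axis; with |DP| = 11.9, P = (-6.830, 6.549). ∠DPZ = 67.8° gives PZ at -139.7° from the x-axis; with |PZ| = 18.8, Z = (-21.17, -5.611). ∠PZF = 66.9° gives ZF at 107.2° from the x-axis; with |ZF| = 9.3, F = (-23.92, 3.274). Then |DF| = |F − D| = 10.94.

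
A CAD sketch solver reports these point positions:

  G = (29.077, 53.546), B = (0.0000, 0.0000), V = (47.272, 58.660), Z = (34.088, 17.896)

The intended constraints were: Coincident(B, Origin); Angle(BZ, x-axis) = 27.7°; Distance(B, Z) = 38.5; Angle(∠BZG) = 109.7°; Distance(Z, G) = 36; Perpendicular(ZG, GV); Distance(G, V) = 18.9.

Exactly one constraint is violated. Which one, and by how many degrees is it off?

Perpendicular(ZG, GV) — off by 7.70°.

B = (0.00, 0.00) ✓; BZ at 27.70° ✓; |BZ| = 38.50 ✓; ∠BZG = 109.7° ✓; |ZG| = 36.00 ✓; ∠(ZG, GV) = 82.30° ✗; |GV| = 18.90 ✓.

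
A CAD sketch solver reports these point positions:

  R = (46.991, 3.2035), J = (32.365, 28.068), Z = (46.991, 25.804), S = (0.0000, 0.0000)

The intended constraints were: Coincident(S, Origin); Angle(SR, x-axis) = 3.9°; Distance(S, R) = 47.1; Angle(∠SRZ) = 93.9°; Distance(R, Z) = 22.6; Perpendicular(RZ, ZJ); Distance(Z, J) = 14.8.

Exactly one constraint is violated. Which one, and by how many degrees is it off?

Perpendicular(RZ, ZJ) — off by 8.80°.

S = (0.00, 0.00) ✓; SR at 3.900° ✓; |SR| = 47.10 ✓; ∠SRZ = 93.90° ✓; |RZ| = 22.60 ✓; ∠(RZ, ZJ) = 81.20° ✗; |ZJ| = 14.80 ✓.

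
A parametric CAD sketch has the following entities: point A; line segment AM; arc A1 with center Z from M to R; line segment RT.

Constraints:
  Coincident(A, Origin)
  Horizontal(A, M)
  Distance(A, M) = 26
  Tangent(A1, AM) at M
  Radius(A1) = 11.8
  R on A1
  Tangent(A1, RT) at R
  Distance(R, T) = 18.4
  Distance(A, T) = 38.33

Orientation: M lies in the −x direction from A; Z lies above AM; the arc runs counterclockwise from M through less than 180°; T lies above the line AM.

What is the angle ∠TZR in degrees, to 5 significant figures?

57.328°

Checks: ∠(ZM, MA) = 90.00° ✓; |ZM| = 11.80 ✓; |ZR| = 11.80 ✓; ∠(ZR, RT) = 90.00° ✓; |RT| = 18.40 ✓; |AT| = 38.33 ✓.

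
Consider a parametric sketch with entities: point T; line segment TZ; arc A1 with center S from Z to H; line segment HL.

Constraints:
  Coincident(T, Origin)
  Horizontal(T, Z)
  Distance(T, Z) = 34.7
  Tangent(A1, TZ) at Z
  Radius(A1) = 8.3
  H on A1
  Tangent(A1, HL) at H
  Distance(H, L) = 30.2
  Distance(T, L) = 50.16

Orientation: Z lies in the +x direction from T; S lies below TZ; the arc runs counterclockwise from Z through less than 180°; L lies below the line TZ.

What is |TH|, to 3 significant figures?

28.2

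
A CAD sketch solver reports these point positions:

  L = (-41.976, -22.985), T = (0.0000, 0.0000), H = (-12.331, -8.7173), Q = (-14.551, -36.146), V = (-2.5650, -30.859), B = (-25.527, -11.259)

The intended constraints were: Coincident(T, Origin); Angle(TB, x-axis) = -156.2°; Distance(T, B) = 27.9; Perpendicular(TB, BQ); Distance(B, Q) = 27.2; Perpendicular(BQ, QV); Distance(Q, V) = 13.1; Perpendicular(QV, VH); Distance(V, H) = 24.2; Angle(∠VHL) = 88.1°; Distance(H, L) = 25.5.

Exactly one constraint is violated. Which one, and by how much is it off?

Distance(H, L) = 25.5 — off by 7.40.

T = (0.00, 0.00) ✓; TB at -156.2° ✓; |TB| = 27.90 ✓; ∠(TB, BQ) = 90.00° ✓; |BQ| = 27.20 ✓; ∠(BQ, QV) = 90.00° ✓; |QV| = 13.10 ✓; ∠(QV, VH) = 90.00° ✓; |VH| = 24.20 ✓; ∠VHL = 88.10° ✓; |HL| = 32.90 ✗.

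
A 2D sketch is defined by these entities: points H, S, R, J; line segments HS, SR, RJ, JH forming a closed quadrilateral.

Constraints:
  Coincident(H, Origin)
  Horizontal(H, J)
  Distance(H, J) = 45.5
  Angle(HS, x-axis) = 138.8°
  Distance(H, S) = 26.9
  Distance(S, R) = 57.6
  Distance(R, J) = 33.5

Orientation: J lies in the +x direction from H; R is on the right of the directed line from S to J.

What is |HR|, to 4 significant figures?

30.78

H is at the origin; H and J share the same y with |HJ| = 45.5 and J in +x, so J = (45.5, 0). HS runs at 138.8° with |HS| = 26.9, so S = (-20.24, 17.72). R is determined by |SR| = 57.6 and |RJ| = 33.5 together: it lies at the intersection of circle(S, 57.6) and circle(J, 33.5). With |SJ| = 68.09, the foot of the radical line on SJ is 50.17 from S and the perpendicular offset is √(57.6² − 50.17²) = 28.30. Taking the right-of-SJ solution: R = (20.83, -22.67).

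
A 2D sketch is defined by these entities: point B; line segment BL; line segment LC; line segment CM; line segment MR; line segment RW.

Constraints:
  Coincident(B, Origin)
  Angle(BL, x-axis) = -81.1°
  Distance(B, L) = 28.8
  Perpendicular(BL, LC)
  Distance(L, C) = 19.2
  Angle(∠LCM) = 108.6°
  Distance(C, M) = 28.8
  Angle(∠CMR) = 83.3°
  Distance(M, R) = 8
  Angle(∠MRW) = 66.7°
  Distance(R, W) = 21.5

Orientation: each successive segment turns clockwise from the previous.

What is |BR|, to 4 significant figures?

20.56

B is at the origin; BL runs at -81.1° with length 28.8, so L = (4.456, -28.45). BL is perpendicular to LC, so LC runs at -171.1°; with |LC| = 19.2, C = (-14.51, -31.42). ∠LCM = 108.6° gives CM at 117.5° from the x-axis; with |CM| = 28.8, M = (-27.81, -5.878). ∠CMR = 83.3° gives MR at 20.80° from the x-axis; with |MR| = 8.0, R = (-20.33, -3.037). Then |BR| = |R − B| = 20.56.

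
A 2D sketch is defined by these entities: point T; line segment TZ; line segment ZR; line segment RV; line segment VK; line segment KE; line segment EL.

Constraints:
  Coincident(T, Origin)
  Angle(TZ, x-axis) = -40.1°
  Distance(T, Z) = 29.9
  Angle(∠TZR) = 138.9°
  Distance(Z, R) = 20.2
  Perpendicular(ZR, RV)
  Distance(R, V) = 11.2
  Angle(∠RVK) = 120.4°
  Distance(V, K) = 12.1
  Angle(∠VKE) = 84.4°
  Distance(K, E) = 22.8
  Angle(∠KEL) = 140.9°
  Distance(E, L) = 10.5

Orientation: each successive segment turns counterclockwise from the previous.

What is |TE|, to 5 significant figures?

32.359

T is at the origin; TZ runs at -40.1° with length 29.9, so Z = (22.871, -19.259). ∠TZR = 138.9° gives ZR at 1.0000° from the x-axis; with |ZR| = 20.2, R = (43.068, -18.907). ZR is perpendicular to RV, so RV runs at 91.000°; with |RV| = 11.2, V = (42.873, -7.7085). ∠RVK = 120.4° gives VK at 150.60° from the x-axis; with |VK| = 12.1, K = (32.331, -1.7685). ∠VKE = 84.4° gives KE at -113.80° from the x-axis; with |KE| = 22.8, E = (23.130, -22.630). Then |TE| = |E − T| = 32.359.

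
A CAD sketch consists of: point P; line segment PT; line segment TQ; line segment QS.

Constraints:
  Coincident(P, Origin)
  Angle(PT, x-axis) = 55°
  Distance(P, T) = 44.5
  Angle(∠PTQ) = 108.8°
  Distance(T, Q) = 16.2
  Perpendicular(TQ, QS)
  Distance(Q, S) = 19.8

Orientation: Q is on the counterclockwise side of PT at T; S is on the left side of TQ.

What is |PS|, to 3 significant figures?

37.8

P is at the origin; PT runs at 55.0° with length 44.5, so T = 44.5·(cos 55.0°, sin 55.0°) = (25.5, 36.5). ∠PTQ = 108.8°, so TQ runs at 55.0° + (180° − 108.8°) = 126° from the x-axis; with |TQ| = 16.2, Q = T + 16.2·(cos 126°, sin 126°) = (16.0, 49.5). TQ ⟂ QS; with |QS| = 19.8 on the left of TQ, S = Q + 19.8·(-0.807, -0.591) = (-0.0215, 37.8). Then |PS| = |S − P| = 37.8.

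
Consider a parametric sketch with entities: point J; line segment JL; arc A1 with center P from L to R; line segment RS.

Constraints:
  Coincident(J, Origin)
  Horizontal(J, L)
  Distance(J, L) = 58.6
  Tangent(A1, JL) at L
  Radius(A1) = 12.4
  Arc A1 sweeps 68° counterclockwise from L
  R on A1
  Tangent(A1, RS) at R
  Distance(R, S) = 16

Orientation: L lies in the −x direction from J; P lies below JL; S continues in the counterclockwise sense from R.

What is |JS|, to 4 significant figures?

79.37

J is at the origin; J and L share the same y with |JL| = 58.6 and L on the −x side, so L = (-58.60, 0.000). Since A1 is tangent to JL there, PL ⟂ JL, so P = L + (0, -12.4) = (-58.60, -12.40). On A1, L sits at bearing 90° from P; a 68° counterclockwise sweep puts R at bearing 158°, so R = P + 12.4·(cos 158°, sin 158°) = (-70.10, -7.755). Tangency of A1 to RS means the radius PR is perpendicular to RS, so RS runs along (−sin 158°, cos 158°); with |RS| = 16.0, S = (-76.09, -22.59). Then |JS| = |S − J| = 79.37.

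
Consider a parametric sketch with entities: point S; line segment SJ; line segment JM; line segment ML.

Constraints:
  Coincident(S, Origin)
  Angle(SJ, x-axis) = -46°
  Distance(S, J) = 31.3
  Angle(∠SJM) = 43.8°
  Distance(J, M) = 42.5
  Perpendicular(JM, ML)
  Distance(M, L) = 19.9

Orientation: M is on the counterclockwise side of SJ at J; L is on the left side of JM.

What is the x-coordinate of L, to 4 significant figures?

1.695

S is at the origin; SJ runs at -46.0° with length 31.3, so J = 31.3·(cos -46.0°, sin -46.0°) = (21.74, -22.52). ∠SJM = 43.8°, so JM runs at -46.0° + (180° − 43.8°) = 90.20° from the x-axis; with |JM| = 42.5, M = J + 42.5·(cos 90.20°, sin 90.20°) = (21.59, 19.98). JM ⟂ ML; with |ML| = 19.9 on the left of JM, L = M + 19.9·(-1.000, -0.003491) = (1.695, 19.91). So L.x = 1.695.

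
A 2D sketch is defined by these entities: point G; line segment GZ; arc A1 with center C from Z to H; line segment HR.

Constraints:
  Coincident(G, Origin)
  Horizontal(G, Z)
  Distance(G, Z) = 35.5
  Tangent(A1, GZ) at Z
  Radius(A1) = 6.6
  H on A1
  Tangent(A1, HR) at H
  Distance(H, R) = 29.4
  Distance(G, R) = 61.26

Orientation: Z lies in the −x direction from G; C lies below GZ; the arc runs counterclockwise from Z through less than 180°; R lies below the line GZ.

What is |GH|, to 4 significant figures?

41.83

Checks: G.y = 0.00, Z.y = 0.00 ✓; |CZ| = 6.600 ✓; |CH| = 6.600 ✓; ∠(CH, HR) = 90.00° ✓; |HR| = 29.40 ✓; |GR| = 61.26 ✓.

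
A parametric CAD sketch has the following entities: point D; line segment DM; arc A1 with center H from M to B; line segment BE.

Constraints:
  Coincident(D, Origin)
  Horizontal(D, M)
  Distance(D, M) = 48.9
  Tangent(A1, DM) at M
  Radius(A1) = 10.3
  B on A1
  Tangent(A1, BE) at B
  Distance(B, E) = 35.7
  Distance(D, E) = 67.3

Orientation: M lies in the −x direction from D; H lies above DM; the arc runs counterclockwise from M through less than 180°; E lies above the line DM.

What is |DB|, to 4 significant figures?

40.98

Checks: |HB| = 10.30 ✓; ∠(HB, BE) = 90.00° ✓; |BE| = 35.70 ✓; |DE| = 67.30 ✓.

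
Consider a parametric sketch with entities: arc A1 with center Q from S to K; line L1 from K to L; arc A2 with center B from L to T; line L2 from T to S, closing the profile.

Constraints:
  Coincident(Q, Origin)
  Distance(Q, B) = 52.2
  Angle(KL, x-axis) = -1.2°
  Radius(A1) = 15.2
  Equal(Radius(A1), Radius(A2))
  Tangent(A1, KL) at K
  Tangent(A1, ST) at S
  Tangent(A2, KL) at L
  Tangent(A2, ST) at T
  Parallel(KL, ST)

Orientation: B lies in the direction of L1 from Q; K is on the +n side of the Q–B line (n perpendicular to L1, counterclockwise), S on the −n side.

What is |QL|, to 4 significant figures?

54.37

Tangency of A1 to both parallel lines with radius 15.2 puts K and S at Q ± 15.2·n: K = (0.3183, 15.20), S = (-0.3183, -15.20). Equal radii place L and T the same way about B: L = B + 15.2·n = (52.51, 14.10), T = B − 15.2·n = (51.87, -16.29). Then |QL| = |L − Q| = 54.37.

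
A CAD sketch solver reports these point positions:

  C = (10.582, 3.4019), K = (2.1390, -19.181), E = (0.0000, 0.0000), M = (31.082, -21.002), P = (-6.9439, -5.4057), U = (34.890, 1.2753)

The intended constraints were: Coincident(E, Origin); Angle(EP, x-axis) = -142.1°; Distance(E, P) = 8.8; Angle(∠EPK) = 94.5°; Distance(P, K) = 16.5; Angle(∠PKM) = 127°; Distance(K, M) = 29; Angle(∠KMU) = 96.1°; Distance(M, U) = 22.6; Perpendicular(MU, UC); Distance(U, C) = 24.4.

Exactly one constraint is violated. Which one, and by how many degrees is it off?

Perpendicular(MU, UC) — off by 4.70°.

E = (0.00, 0.00) ✓; EP at -142.1° ✓; |EP| = 8.800 ✓; ∠EPK = 94.50° ✓; |PK| = 16.50 ✓; ∠PKM = 127.0° ✓; |KM| = 29.00 ✓; ∠KMU = 96.10° ✓; |MU| = 22.60 ✓; ∠(MU, UC) = 94.70° ✗; |UC| = 24.40 ✓.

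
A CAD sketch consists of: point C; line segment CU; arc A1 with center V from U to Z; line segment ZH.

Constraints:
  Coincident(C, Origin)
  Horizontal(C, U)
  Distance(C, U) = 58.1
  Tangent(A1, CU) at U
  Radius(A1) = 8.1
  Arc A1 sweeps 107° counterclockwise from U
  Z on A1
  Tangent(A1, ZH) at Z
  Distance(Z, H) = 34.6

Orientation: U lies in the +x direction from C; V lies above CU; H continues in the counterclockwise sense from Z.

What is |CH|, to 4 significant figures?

70.73

C is at the origin; C and U share the same y with |CU| = 58.1 and U on the +x side, so U = (58.10, 0.000). Tangency of A1 to CU means the radius VU is perpendicular to CU, so V = U + (0, 8.1) = (58.10, 8.100). On A1, U sits at bearing -90° from V; a 107° counterclockwise sweep puts Z at bearing 17°, so Z = V + 8.1·(cos 17°, sin 17°) = (65.85, 10.47). Tangency of A1 to ZH means the radius VZ is perpendicular to ZH, so ZH runs along (−sin 17°, cos 17°); with |ZH| = 34.6, H = (55.73, 43.56). Then |CH| = |H − C| = 70.73.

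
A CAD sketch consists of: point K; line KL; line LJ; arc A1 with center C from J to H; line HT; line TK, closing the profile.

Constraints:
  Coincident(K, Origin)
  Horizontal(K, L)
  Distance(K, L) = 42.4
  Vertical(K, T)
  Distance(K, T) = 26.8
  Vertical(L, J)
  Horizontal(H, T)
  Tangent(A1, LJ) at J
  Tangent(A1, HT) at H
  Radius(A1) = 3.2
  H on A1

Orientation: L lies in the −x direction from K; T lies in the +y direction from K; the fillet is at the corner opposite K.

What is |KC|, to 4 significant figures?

45.76

K and T share the same x with |KT| = 26.8 and T on the +y side, so T = (0.000, 26.80). The virtual corner opposite K is at (-42.40, 26.80). A1 meets LJ tangentially, so CJ is at right angles to LJ and since A1 is tangent to HT there, CH ⟂ HT, with radius 3.2, so the center C sits 3.2 in from both sides at C = (-39.20, 23.60). Then |KC| = |C − K| = 45.76.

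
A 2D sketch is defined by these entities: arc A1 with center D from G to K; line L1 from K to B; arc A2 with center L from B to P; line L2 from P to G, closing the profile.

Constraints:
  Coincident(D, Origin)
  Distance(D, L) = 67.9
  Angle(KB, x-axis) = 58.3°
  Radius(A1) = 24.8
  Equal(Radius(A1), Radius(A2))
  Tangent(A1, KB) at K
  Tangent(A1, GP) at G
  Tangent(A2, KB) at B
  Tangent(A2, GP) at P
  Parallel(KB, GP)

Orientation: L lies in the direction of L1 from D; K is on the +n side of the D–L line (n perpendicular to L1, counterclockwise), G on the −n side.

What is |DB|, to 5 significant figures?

72.287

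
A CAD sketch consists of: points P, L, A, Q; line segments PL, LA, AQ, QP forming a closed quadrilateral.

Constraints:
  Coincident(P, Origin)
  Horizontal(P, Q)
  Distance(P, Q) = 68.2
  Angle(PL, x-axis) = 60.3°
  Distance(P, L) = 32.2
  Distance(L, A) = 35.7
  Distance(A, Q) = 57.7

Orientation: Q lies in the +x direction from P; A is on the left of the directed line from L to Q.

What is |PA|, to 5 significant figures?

67.009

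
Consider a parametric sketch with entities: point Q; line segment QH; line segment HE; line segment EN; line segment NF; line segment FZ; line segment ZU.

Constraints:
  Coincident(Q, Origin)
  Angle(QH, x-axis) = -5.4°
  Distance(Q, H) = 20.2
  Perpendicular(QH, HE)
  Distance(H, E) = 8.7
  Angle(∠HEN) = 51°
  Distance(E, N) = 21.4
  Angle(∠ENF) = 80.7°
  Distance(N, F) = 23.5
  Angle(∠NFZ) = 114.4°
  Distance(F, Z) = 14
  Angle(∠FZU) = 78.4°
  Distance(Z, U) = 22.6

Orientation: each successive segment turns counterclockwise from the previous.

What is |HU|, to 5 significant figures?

3.7179

Q is at the origin; QH runs at -5.4° with length 20.2, so H = (20.110, -1.9010). QH is perpendicular to HE, so HE runs at 84.600°; with |HE| = 8.7, E = (20.929, 6.7604). ∠HEN = 51.0° gives EN at -146.40° from the x-axis; with |EN| = 21.4, N = (3.1046, -5.0822). ∠ENF = 80.7° gives NF at -47.100° from the x-axis; with |NF| = 23.5, F = (19.102, -22.297). ∠NFZ = 114.4° gives FZ at 18.500° from the x-axis; with |FZ| = 14.0, Z = (32.378, -17.855). ∠FZU = 78.4° gives ZU at 120.10° from the x-axis; with |ZU| = 22.6, U = (21.044, 1.6978). Then |HU| = |U − H| = 3.7179.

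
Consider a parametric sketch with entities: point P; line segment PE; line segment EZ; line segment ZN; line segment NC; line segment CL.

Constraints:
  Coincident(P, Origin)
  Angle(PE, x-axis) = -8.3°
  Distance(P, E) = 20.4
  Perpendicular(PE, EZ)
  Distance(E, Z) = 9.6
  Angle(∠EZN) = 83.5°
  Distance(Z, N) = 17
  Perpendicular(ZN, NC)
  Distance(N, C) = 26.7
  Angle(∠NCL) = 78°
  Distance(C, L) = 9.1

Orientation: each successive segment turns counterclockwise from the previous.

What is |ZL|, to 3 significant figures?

26.1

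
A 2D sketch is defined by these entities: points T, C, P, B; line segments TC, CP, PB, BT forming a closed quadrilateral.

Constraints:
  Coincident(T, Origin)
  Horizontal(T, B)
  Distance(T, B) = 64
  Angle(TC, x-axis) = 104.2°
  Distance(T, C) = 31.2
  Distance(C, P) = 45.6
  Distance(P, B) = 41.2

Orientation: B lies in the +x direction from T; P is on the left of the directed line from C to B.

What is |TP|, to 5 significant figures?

49.546

Checks: |CP| = 45.60 ✓; |PB| = 41.20 ✓.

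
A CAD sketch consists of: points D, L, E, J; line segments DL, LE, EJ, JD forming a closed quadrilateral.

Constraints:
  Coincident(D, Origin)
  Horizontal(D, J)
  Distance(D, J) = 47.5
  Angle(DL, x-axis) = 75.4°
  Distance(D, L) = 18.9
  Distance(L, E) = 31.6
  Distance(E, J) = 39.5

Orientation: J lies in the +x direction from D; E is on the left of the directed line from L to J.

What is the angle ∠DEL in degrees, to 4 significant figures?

15.32°

Checks: |LE| = 31.60 ✓; |EJ| = 39.50 ✓.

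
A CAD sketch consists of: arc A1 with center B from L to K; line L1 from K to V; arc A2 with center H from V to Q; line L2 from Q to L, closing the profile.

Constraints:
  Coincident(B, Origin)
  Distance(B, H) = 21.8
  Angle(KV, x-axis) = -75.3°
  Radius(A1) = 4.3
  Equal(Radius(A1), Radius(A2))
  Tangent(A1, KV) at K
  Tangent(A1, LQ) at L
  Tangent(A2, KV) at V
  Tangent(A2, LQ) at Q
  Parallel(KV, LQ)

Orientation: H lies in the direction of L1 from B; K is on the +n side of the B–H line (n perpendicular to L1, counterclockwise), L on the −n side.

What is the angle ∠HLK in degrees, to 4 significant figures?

78.84°

The slot axis is L1's direction at -75.3°, so u = (cos -75.3°, sin -75.3°) = (0.2538, -0.9673) and n = (−sin -75.3°, cos -75.3°) = (0.9673, 0.2538). B is at the origin and H lies 21.8 along u from B, so H = 21.8·u = (5.532, -21.09). Tangency of A1 to both parallel lines with radius 4.3 puts K and L at B ± 4.3·n: K = (4.159, 1.091), L = (-4.159, -1.091). Then cos ∠HLK = LH·LK / (|LH||LK|), giving 78.84°.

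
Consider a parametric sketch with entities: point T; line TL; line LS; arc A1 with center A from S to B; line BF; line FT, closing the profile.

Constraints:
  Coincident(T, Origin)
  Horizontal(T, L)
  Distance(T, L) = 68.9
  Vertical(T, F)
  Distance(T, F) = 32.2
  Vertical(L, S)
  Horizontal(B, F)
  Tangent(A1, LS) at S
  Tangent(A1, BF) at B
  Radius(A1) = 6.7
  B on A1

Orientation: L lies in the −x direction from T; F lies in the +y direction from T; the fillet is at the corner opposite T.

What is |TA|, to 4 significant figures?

67.22

T is at the origin; TL is horizontal with |TL| = 68.9 and L on the −x side, so L = (-68.90, 0.000). TF is vertical with |TF| = 32.2 and F on the +y side, so F = (0.000, 32.20). The virtual corner opposite T is at (-68.90, 32.20). A1 meets LS tangentially, so AS is at right angles to LS and the tangent condition forces AB to be normal to BF, with radius 6.7, so the center A sits 6.7 in from both sides at A = (-62.20, 25.50). Then |TA| = |A − T| = 67.22.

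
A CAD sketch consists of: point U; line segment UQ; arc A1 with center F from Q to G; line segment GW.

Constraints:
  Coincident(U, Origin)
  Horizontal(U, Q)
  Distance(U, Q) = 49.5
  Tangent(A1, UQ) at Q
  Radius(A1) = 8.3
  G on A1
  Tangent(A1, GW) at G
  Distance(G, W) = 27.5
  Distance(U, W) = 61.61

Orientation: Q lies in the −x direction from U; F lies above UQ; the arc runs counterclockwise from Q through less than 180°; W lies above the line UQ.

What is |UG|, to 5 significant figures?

42.871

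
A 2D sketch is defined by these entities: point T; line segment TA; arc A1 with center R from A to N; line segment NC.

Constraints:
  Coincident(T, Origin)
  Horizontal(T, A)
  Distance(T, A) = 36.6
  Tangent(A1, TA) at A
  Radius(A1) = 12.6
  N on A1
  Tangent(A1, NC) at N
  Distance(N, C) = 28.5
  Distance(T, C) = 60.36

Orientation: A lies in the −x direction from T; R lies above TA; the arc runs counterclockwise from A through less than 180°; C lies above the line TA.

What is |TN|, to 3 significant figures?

32.7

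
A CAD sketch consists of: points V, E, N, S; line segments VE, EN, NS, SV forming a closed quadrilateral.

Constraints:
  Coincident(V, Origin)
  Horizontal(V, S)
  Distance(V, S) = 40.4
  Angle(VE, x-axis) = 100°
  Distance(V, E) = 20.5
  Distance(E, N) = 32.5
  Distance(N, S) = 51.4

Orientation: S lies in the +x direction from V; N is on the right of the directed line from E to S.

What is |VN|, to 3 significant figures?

15.2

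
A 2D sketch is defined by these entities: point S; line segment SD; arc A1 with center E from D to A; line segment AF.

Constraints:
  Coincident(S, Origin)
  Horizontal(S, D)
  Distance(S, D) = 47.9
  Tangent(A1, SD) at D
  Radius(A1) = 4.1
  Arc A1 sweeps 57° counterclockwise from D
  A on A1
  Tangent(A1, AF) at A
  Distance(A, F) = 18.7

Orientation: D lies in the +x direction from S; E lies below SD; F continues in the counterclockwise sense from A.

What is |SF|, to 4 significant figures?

38.51

On A1, D sits at bearing 90° from E; a 57° counterclockwise sweep puts A at bearing 147°, so A = E + 4.1·(cos 147°, sin 147°) = (44.46, -1.867). The tangent condition forces EA to be normal to AF, so AF runs along (−sin 147°, cos 147°); with |AF| = 18.7, F = (34.28, -17.55). Then |SF| = |F − S| = 38.51.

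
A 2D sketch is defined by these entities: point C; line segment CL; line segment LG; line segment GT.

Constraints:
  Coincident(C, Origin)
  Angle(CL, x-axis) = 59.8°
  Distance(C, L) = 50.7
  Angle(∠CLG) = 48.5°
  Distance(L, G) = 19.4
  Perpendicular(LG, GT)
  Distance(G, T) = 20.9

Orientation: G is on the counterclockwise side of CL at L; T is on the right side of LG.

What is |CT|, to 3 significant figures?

60.6

C is at the origin; CL runs at 59.8° with length 50.7, so L = 50.7·(cos 59.8°, sin 59.8°) = (25.5, 43.8). ∠CLG = 48.5°, so LG runs at 59.8° + (180° − 48.5°) = 191° from the x-axis; with |LG| = 19.4, G = L + 19.4·(cos 191°, sin 191°) = (6.48, 40.0). LG ⟂ GT; with |GT| = 20.9 on the right of LG, T = G + 20.9·(-0.196, 0.981) = (2.38, 60.5). Then |CT| = |T − C| = 60.6.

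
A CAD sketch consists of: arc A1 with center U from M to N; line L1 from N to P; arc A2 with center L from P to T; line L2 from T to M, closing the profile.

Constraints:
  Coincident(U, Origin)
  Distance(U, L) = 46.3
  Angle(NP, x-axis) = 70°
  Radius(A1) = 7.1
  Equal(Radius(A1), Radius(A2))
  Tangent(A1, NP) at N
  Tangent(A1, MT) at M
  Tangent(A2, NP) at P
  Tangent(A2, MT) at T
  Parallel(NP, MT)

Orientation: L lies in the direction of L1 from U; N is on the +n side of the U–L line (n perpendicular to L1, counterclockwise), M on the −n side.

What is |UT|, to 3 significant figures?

46.8

Tangency of A1 to both parallel lines with radius 7.1 puts N and M at U ± 7.1·n: N = (-6.67, 2.43), M = (6.67, -2.43). Equal radii place P and T the same way about L: P = L + 7.1·n = (9.16, 45.9), T = L − 7.1·n = (22.5, 41.1). Then |UT| = |T − U| = 46.8.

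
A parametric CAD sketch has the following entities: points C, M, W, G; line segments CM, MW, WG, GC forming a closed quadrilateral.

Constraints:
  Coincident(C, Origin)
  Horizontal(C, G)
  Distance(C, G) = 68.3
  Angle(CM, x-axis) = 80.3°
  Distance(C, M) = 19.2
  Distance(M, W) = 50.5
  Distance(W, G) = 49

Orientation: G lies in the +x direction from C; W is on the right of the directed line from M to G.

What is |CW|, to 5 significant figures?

37.106

C is at the origin; CG is horizontal with |CG| = 68.3 and G in +x, so G = (68.3, 0). CM runs at 80.3° with |CM| = 19.2, so M = (3.2350, 18.926). W is determined by |MW| = 50.5 and |WG| = 49.0 together: it lies at the intersection of circle(M, 50.5) and circle(G, 49.0). With |MG| = 67.762, the foot of the radical line on MG is 34.982 from M and the perpendicular offset is √(50.5² − 34.982²) = 36.421. Taking the right-of-MG solution: W = (26.653, -25.817).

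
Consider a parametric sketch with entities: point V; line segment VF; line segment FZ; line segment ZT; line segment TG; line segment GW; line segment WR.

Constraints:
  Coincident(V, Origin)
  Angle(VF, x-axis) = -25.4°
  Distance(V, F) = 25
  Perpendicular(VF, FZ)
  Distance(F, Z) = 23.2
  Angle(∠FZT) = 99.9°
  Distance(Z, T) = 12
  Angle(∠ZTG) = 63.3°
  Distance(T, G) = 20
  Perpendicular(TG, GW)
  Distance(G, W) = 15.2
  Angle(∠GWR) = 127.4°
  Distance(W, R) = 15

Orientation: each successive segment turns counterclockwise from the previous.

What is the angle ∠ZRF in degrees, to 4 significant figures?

55.08°

TG is perpendicular to GW, so GW runs at -8.600°; with |GW| = 15.2, W = (34.78, -4.880). ∠GWR = 127.4° gives WR at 44.00° from the x-axis; with |WR| = 15.0, R = (45.57, 5.540). Then cos ∠ZRF = RZ·RF / (|RZ||RF|), giving 55.08°.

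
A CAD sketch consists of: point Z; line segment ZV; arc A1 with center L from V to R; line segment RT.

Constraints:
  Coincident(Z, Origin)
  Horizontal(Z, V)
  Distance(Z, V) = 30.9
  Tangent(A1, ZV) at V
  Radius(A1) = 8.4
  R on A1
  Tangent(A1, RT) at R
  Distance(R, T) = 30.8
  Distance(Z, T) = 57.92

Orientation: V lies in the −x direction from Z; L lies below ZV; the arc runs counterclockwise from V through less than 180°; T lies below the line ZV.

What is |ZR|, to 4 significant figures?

39.81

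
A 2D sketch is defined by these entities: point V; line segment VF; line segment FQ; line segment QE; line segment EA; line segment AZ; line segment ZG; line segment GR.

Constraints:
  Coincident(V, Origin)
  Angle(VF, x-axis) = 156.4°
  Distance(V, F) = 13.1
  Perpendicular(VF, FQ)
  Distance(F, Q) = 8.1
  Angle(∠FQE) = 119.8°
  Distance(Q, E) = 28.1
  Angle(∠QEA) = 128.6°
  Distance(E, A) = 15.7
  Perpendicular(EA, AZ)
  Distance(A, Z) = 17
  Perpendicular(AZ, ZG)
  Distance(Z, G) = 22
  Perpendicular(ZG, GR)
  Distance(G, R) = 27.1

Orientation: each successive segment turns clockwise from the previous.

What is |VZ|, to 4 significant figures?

19.63

∠QEA = 128.6° gives EA at -45.20° from the x-axis; with |EA| = 15.7, A = (30.24, 4.562). EA ⟂ AZ, so AZ runs at -135.2°; with |AZ| = 17.0, Z = (18.17, -7.417). Then |VZ| = |Z − V| = 19.63.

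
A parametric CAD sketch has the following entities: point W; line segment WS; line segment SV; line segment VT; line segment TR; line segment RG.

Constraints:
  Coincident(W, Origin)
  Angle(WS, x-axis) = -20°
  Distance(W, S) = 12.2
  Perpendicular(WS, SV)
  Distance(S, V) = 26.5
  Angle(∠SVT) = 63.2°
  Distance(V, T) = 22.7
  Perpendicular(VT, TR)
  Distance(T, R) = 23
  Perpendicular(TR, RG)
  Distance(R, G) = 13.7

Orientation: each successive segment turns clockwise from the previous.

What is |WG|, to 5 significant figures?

14.662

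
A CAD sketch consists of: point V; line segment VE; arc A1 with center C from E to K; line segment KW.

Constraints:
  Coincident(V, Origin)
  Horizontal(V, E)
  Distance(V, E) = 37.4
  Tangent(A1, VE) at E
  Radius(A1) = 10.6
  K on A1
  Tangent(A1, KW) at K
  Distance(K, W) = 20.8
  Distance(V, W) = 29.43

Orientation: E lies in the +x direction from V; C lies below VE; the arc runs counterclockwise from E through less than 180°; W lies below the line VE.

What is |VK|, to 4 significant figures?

28.70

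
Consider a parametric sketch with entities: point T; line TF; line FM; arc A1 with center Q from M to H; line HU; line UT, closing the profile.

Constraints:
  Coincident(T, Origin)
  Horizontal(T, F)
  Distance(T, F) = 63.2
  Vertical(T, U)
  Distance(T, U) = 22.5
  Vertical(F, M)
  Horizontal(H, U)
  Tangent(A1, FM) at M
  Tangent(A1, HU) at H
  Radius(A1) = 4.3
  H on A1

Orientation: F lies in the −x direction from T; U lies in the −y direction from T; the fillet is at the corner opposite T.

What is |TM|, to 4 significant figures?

65.77

T is at the origin; T and F share the same y with |TF| = 63.2 and F on the −x side, so F = (-63.20, 0.000). TU is vertical with |TU| = 22.5 and U on the −y side, so U = (0.000, -22.50). The virtual corner opposite T is at (-63.20, -22.50). A1 meets FM tangentially, so QM is at right angles to FM and A1 meets HU tangentially, so QH is at right angles to HU, with radius 4.3, so the center Q sits 4.3 in from both sides at Q = (-58.90, -18.20). That places the tangent points at M = (-63.20, -18.20) on FM and H = (-58.90, -22.50) on HU. Then |TM| = |M − T| = 65.77.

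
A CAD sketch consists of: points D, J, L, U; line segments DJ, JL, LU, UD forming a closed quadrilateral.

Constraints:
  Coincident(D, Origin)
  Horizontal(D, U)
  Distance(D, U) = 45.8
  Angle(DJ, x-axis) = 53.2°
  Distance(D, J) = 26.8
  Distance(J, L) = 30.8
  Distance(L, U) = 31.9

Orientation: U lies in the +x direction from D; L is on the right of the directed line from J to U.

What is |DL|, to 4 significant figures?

17.92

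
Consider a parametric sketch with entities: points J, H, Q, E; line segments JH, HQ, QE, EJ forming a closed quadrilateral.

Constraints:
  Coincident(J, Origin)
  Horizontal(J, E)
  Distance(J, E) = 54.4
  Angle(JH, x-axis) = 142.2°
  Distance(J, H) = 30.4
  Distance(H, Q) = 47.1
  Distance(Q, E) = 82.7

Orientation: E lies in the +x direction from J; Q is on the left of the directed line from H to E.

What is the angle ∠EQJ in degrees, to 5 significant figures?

41.101°

Checks: |HQ| = 47.10 ✓; |QE| = 82.70 ✓.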